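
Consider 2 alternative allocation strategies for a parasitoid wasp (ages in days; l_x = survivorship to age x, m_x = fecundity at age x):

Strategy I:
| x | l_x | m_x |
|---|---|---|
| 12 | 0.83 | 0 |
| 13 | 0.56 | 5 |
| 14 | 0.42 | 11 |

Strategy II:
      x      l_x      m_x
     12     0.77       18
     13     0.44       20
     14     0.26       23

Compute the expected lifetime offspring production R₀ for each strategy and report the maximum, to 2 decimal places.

Strategy I: R₀ = 0.83×0 + 0.56×5 + 0.42×11 = 7.4200
Strategy II: R₀ = 0.77×18 + 0.44×20 + 0.26×23 = 28.6400
Highest R₀: strategy II with 28.6400.

28.64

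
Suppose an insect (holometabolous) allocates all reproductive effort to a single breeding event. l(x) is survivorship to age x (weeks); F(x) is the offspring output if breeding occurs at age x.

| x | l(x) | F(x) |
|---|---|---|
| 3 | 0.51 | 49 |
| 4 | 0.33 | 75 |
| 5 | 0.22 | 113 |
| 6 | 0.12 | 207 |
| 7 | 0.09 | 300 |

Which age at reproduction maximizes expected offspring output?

7

Expected offspring if breeding at age x = l(x) × F(x):
  age 3: 0.51 × 49 = 24.990
  age 4: 0.33 × 75 = 24.750
  age 5: 0.22 × 113 = 24.860
  age 6: 0.12 × 207 = 24.840
  age 7: 0.09 × 300 = 27.000
Maximum at age 7 (27.000).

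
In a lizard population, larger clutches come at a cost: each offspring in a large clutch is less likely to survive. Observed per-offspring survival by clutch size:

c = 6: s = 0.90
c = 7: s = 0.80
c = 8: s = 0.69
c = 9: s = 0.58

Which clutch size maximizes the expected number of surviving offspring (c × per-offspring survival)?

Expected surviving offspring = c × s(c):
  c=6: 6 × 0.90 = 5.400
  c=7: 7 × 0.80 = 5.600
  c=8: 8 × 0.69 = 5.520
  c=9: 9 × 0.58 = 5.220
Maximum at c = 7 (5.600 surviving offspring).

7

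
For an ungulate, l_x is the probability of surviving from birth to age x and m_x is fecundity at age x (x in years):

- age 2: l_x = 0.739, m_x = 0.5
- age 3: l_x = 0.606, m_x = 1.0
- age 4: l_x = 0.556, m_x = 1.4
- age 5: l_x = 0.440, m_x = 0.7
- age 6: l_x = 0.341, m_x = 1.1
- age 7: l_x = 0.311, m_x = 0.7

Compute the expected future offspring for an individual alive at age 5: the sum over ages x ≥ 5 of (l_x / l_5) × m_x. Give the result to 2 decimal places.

l_5 = 0.440. Conditional survival from age 5 to x is l_x / l_5.
  x=5: (0.440/0.440) × 0.7 = 0.7000
  x=6: (0.341/0.440) × 1.1 = 0.8525
  x=7: (0.311/0.440) × 0.7 = 0.4948
Sum = 0.7000 + 0.8525 + 0.4948 = 2.0473

2.05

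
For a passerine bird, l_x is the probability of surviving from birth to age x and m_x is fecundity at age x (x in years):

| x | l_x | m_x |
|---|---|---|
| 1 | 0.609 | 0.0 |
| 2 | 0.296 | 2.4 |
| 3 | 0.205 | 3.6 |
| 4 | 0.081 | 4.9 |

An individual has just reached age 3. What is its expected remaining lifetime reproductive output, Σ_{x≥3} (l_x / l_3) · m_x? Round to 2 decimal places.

l_3 = 0.205. Conditional survival from age 3 to x is l_x / l_3.
  x=3: (0.205/0.205) × 3.6 = 3.6000
  x=4: (0.081/0.205) × 4.9 = 1.9361
Sum = 3.6000 + 1.9361 = 5.5361

5.54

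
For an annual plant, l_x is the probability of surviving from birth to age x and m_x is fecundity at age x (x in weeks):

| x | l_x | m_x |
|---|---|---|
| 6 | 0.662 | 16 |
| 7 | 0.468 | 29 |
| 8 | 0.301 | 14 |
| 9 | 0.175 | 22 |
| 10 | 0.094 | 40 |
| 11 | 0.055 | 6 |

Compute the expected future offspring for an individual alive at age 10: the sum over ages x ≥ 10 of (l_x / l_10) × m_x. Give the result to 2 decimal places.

43.51

l_10 = 0.094. Conditional survival from age 10 to x is l_x / l_10.
  x=10: (0.094/0.094) × 40 = 40.0000
  x=11: (0.055/0.094) × 6 = 3.5106
Sum = 40.0000 + 3.5106 = 43.5106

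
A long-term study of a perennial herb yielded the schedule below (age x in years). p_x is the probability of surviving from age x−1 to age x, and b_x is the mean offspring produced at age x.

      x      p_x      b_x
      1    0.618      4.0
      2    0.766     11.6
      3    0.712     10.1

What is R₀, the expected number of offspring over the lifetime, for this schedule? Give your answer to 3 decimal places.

Survivorship from birth: l_x = p_1·p_2·…·p_x.
  l_1 = 0.61800
  l_2 = 0.47339
  l_3 = 0.33705
R₀ = Σ l_x b_x:
  age 1: 0.61800 × 4.0 = 2.4720
  age 2: 0.47339 × 11.6 = 5.4913
  age 3: 0.33705 × 10.1 = 3.4042
R₀ = 2.4720 + 5.4913 + 3.4042 = 11.3675

11.368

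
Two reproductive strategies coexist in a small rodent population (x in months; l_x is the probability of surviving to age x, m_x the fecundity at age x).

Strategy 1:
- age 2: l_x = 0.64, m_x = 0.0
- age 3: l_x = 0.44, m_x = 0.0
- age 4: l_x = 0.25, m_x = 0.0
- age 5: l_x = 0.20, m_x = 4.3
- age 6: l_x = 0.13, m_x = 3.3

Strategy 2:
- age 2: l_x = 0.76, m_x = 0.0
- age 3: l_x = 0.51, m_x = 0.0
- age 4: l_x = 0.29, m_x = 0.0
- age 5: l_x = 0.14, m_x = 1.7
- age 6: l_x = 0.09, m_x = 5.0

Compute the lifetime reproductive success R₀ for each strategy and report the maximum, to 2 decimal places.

Strategy 1: R₀ = 0.64×0.0 + 0.44×0.0 + 0.25×0.0 + 0.20×4.3 + 0.13×3.3 = 1.2890
Strategy 2: R₀ = 0.76×0.0 + 0.51×0.0 + 0.29×0.0 + 0.14×1.7 + 0.09×5.0 = 0.6880
Highest R₀: strategy 1 with 1.2890.

1.29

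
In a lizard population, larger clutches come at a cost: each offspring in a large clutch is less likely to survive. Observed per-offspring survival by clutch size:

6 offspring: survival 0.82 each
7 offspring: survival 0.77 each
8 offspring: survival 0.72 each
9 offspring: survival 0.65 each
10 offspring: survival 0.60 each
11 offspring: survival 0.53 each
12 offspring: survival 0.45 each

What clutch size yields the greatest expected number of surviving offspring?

10

Expected surviving offspring = c × s(c):
  c=6: 6 × 0.82 = 4.920
  c=7: 7 × 0.77 = 5.390
  c=8: 8 × 0.72 = 5.760
  c=9: 9 × 0.65 = 5.850
  c=10: 10 × 0.60 = 6.000
  c=11: 11 × 0.53 = 5.830
  c=12: 12 × 0.45 = 5.400
Maximum at c = 10 (6.000 surviving offspring).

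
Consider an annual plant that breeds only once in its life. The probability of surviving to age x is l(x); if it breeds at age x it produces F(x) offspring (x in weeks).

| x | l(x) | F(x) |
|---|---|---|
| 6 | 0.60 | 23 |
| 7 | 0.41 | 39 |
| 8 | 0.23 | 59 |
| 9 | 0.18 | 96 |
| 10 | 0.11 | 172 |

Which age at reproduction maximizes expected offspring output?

Expected offspring if breeding at age x = l(x) × F(x):
  age 6: 0.60 × 23 = 13.800
  age 7: 0.41 × 39 = 15.990
  age 8: 0.23 × 59 = 13.570
  age 9: 0.18 × 96 = 17.280
  age 10: 0.11 × 172 = 18.920
Maximum at age 10 (18.920).

10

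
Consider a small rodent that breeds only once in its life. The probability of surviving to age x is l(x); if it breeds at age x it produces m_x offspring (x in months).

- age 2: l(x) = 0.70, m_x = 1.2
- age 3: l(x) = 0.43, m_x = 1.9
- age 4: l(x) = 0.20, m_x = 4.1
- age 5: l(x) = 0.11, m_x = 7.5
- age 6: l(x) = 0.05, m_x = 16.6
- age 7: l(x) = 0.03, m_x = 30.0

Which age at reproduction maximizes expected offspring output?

7

Expected offspring if breeding at age x = l(x) × m_x:
  age 2: 0.70 × 1.2 = 0.840
  age 3: 0.43 × 1.9 = 0.817
  age 4: 0.20 × 4.1 = 0.820
  age 5: 0.11 × 7.5 = 0.825
  age 6: 0.05 × 16.6 = 0.830
  age 7: 0.03 × 30.0 = 0.900
Maximum at age 7 (0.900).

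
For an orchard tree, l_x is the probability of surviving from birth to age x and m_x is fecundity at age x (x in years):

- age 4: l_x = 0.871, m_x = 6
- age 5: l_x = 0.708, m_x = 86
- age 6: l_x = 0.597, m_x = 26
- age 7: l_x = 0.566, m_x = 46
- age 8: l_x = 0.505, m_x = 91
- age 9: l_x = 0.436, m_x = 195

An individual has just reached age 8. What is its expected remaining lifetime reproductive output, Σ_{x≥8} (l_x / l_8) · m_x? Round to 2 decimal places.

l_8 = 0.505. Conditional survival from age 8 to x is l_x / l_8.
  x=8: (0.505/0.505) × 91 = 91.0000
  x=9: (0.436/0.505) × 195 = 168.3564
Sum = 91.0000 + 168.3564 = 259.3564

259.36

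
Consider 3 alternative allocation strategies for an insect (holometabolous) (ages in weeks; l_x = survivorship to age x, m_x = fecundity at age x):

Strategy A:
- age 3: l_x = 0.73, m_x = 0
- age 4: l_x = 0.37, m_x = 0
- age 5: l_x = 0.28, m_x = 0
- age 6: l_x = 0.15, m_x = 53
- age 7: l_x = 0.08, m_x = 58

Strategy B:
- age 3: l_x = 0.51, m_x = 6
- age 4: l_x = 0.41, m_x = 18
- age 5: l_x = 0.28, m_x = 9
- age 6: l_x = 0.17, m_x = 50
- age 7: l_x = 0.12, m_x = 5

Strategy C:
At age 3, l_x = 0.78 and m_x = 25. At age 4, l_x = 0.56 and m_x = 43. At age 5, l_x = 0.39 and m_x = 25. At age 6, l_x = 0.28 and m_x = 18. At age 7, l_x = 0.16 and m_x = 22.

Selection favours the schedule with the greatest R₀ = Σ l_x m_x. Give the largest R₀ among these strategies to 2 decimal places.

61.89

Strategy A: R₀ = 0.73×0 + 0.37×0 + 0.28×0 + 0.15×53 + 0.08×58 = 12.5900
Strategy B: R₀ = 0.51×6 + 0.41×18 + 0.28×9 + 0.17×50 + 0.12×5 = 22.0600
Strategy C: R₀ = 0.78×25 + 0.56×43 + 0.39×25 + 0.28×18 + 0.16×22 = 61.8900
Highest R₀: strategy C with 61.8900.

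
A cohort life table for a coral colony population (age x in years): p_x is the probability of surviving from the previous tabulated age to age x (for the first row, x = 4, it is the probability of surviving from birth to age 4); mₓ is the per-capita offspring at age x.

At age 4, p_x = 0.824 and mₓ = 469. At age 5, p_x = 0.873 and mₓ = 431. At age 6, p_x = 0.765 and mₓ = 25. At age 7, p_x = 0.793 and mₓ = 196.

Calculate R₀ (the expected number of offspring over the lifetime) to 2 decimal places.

Survivorship from birth: l_x = p_4·p_5·…·p_x.
  l_4 = 0.82400
  l_5 = 0.71935
  l_6 = 0.55030
  l_7 = 0.43639
R₀ = Σ l_x mₓ:
  age 4: 0.82400 × 469 = 386.4560
  age 5: 0.71935 × 431 = 310.0399
  age 6: 0.55030 × 25 = 13.7575
  age 7: 0.43639 × 196 = 85.5324
R₀ = 386.4560 + 310.0399 + 13.7575 + 85.5324 = 795.7858

795.79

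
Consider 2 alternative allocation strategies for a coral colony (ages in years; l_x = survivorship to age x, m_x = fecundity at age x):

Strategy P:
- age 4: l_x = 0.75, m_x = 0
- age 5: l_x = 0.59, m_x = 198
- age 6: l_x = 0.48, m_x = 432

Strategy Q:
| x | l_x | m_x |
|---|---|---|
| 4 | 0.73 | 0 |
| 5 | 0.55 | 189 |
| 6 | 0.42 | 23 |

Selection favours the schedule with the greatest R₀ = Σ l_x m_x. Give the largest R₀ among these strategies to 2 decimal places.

324.18

Strategy P: R₀ = 0.75×0 + 0.59×198 + 0.48×432 = 324.1800
Strategy Q: R₀ = 0.73×0 + 0.55×189 + 0.42×23 = 113.6100
Highest R₀: strategy P with 324.1800.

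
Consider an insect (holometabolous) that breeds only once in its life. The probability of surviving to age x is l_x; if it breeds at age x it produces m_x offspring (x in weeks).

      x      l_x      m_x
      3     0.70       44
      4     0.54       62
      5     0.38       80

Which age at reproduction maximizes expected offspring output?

Expected offspring if breeding at age x = l_x × m_x:
  age 3: 0.70 × 44 = 30.800
  age 4: 0.54 × 62 = 33.480
  age 5: 0.38 × 80 = 30.400
Maximum at age 4 (33.480).

4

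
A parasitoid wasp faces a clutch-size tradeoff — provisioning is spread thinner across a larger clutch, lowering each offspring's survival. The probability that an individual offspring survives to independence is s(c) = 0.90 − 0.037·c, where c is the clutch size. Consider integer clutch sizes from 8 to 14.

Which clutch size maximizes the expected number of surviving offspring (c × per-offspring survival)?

Expected surviving offspring = c × s(c):
  c=8: 8 × 0.604 = 4.832
  c=9: 9 × 0.567 = 5.103
  c=10: 10 × 0.530 = 5.300
  c=11: 11 × 0.493 = 5.423
  c=12: 12 × 0.456 = 5.472
  c=13: 13 × 0.419 = 5.447
  c=14: 14 × 0.382 = 5.348
Maximum at c = 12 (5.472 surviving offspring).

12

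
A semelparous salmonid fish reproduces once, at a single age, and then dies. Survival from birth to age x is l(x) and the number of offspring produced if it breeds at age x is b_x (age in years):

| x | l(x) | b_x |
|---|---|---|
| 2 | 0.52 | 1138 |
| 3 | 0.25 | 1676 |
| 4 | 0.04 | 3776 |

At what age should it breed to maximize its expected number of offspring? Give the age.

2

Expected offspring if breeding at age x = l(x) × b_x:
  age 2: 0.52 × 1138 = 591.760
  age 3: 0.25 × 1676 = 419.000
  age 4: 0.04 × 3776 = 151.040
Maximum at age 2 (591.760).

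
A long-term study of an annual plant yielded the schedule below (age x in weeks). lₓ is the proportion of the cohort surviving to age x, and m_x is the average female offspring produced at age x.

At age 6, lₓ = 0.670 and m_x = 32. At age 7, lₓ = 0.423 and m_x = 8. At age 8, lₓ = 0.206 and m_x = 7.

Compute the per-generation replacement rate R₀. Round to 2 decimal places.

26.27

R₀ = Σ lₓ m_x:
  age 6: 0.670 × 32 = 21.4400
  age 7: 0.423 × 8 = 3.3840
  age 8: 0.206 × 7 = 1.4420
R₀ = 21.4400 + 3.3840 + 1.4420 = 26.2660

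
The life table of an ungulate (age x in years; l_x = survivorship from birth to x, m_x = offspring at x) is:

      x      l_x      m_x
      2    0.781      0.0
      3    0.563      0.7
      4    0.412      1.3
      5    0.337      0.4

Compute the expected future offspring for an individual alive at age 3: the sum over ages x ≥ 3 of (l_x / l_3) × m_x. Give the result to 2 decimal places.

1.89

l_3 = 0.563. Conditional survival from age 3 to x is l_x / l_3.
  x=3: (0.563/0.563) × 0.7 = 0.7000
  x=4: (0.412/0.563) × 1.3 = 0.9513
  x=5: (0.337/0.563) × 0.4 = 0.2394
Sum = 0.7000 + 0.9513 + 0.2394 = 1.8908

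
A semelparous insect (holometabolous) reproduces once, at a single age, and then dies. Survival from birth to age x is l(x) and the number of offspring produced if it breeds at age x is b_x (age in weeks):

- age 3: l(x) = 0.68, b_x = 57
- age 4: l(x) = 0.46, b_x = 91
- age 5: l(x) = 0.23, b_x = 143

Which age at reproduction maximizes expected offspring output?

4

Expected offspring if breeding at age x = l(x) × b_x:
  age 3: 0.68 × 57 = 38.760
  age 4: 0.46 × 91 = 41.860
  age 5: 0.23 × 143 = 32.890
Maximum at age 4 (41.860).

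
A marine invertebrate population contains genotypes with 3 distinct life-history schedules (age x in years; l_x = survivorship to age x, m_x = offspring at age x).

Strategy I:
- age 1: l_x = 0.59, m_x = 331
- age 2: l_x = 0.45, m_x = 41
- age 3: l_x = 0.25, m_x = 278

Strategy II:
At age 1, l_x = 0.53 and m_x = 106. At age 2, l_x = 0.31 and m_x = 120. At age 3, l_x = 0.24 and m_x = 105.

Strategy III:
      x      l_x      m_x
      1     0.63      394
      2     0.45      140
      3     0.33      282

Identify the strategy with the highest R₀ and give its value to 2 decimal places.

404.28

Strategy I: R₀ = 0.59×331 + 0.45×41 + 0.25×278 = 283.2400
Strategy II: R₀ = 0.53×106 + 0.31×120 + 0.24×105 = 118.5800
Strategy III: R₀ = 0.63×394 + 0.45×140 + 0.33×282 = 404.2800
Highest R₀: strategy III with 404.2800.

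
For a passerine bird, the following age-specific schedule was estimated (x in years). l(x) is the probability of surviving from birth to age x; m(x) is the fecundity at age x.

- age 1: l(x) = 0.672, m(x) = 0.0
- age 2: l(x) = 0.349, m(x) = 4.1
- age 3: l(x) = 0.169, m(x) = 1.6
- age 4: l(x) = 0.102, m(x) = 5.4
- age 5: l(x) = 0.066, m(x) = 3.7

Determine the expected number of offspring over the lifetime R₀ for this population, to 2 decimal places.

R₀ = Σ l(x) m(x):
  age 1: 0.672 × 0.0 = 0.0000
  age 2: 0.349 × 4.1 = 1.4309
  age 3: 0.169 × 1.6 = 0.2704
  age 4: 0.102 × 5.4 = 0.5508
  age 5: 0.066 × 3.7 = 0.2442
R₀ = 0.0000 + 1.4309 + 0.2704 + 0.5508 + 0.2442 = 2.4963

2.50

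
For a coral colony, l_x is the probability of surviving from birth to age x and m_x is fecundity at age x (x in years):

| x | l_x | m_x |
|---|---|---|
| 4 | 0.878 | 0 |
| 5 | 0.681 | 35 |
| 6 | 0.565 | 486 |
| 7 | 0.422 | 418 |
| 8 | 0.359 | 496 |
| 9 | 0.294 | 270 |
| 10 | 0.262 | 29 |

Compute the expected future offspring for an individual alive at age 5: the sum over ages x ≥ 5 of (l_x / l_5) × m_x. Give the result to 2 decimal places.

l_5 = 0.681. Conditional survival from age 5 to x is l_x / l_5.
  x=5: (0.681/0.681) × 35 = 35.0000
  x=6: (0.565/0.681) × 486 = 403.2159
  x=7: (0.422/0.681) × 418 = 259.0250
  x=8: (0.359/0.681) × 496 = 261.4743
  x=9: (0.294/0.681) × 270 = 116.5639
  x=10: (0.262/0.681) × 29 = 11.1571
Sum = 35.0000 + 403.2159 + 259.0250 + 261.4743 + 116.5639 + 11.1571 = 1086.4361

1086.44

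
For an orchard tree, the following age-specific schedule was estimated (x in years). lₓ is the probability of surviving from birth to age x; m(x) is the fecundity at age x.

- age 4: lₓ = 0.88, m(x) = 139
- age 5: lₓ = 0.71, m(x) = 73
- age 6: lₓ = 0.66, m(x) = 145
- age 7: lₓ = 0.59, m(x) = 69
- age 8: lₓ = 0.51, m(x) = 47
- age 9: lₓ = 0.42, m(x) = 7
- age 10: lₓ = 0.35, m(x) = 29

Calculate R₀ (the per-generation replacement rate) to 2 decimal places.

R₀ = Σ lₓ m(x):
  age 4: 0.88 × 139 = 122.3200
  age 5: 0.71 × 73 = 51.8300
  age 6: 0.66 × 145 = 95.7000
  age 7: 0.59 × 69 = 40.7100
  age 8: 0.51 × 47 = 23.9700
  age 9: 0.42 × 7 = 2.9400
  age 10: 0.35 × 29 = 10.1500
R₀ = 122.3200 + 51.8300 + 95.7000 + 40.7100 + 23.9700 + 2.9400 + 10.1500 = 347.6200

347.62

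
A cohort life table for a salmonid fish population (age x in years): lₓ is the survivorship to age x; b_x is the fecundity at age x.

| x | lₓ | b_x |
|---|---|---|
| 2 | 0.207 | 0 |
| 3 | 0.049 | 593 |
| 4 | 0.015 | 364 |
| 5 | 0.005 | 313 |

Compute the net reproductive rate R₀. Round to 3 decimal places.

36.082

R₀ = Σ lₓ b_x:
  age 2: 0.207 × 0 = 0.0000
  age 3: 0.049 × 593 = 29.0570
  age 4: 0.015 × 364 = 5.4600
  age 5: 0.005 × 313 = 1.5650
R₀ = 0.0000 + 29.0570 + 5.4600 + 1.5650 = 36.0820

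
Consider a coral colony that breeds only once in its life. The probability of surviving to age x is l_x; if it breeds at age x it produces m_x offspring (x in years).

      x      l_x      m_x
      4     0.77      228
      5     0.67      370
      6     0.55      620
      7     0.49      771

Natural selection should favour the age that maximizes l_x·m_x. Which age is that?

Expected offspring if breeding at age x = l_x × m_x:
  age 4: 0.77 × 228 = 175.560
  age 5: 0.67 × 370 = 247.900
  age 6: 0.55 × 620 = 341.000
  age 7: 0.49 × 771 = 377.790
Maximum at age 7 (377.790).

7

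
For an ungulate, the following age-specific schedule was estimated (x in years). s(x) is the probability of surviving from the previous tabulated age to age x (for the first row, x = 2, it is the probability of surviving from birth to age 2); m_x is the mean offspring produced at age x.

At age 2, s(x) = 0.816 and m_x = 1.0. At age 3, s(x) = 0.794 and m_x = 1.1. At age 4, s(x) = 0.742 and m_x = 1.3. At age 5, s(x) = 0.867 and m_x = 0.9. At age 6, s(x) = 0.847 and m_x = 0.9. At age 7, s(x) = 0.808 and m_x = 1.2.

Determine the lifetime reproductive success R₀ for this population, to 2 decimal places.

3.19

Survivorship from birth: l_x = s_2·s_3·…·s_x.
  l_2 = 0.81600
  l_3 = 0.64790
  l_4 = 0.48074
  l_5 = 0.41681
  l_6 = 0.35303
  l_7 = 0.28525
R₀ = Σ l_x m_x:
  age 2: 0.81600 × 1.0 = 0.8160
  age 3: 0.64790 × 1.1 = 0.7127
  age 4: 0.48074 × 1.3 = 0.6250
  age 5: 0.41681 × 0.9 = 0.3751
  age 6: 0.35303 × 0.9 = 0.3177
  age 7: 0.28525 × 1.2 = 0.3423
R₀ = 0.8160 + 0.7127 + 0.6250 + 0.3751 + 0.3177 + 0.3423 = 3.1888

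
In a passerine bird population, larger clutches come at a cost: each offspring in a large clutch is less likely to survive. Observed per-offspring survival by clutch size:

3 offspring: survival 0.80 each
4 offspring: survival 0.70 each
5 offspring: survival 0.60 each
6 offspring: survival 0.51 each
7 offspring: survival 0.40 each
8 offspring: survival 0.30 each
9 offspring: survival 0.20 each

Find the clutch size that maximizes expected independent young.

Expected independent young = c × s(c):
  c=3: 3 × 0.80 = 2.400
  c=4: 4 × 0.70 = 2.800
  c=5: 5 × 0.60 = 3.000
  c=6: 6 × 0.51 = 3.060
  c=7: 7 × 0.40 = 2.800
  c=8: 8 × 0.30 = 2.400
  c=9: 9 × 0.20 = 1.800
Maximum at c = 6 (3.060 independent young).

6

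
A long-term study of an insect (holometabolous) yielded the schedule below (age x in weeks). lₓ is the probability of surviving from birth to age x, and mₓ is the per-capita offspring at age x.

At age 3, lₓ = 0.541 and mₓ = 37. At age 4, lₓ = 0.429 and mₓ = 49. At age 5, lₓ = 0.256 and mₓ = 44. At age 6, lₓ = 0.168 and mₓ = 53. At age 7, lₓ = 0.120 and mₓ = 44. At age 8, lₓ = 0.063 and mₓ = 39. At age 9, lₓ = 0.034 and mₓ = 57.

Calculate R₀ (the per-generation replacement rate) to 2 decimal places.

R₀ = Σ lₓ mₓ:
  age 3: 0.541 × 37 = 20.0170
  age 4: 0.429 × 49 = 21.0210
  age 5: 0.256 × 44 = 11.2640
  age 6: 0.168 × 53 = 8.9040
  age 7: 0.120 × 44 = 5.2800
  age 8: 0.063 × 39 = 2.4570
  age 9: 0.034 × 57 = 1.9380
R₀ = 20.0170 + 21.0210 + 11.2640 + 8.9040 + 5.2800 + 2.4570 + 1.9380 = 70.8810

70.88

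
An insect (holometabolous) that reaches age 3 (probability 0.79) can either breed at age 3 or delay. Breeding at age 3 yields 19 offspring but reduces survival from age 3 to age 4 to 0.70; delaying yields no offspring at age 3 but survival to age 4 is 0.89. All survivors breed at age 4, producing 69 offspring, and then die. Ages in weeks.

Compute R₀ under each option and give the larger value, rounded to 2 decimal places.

breed at age 3: R₀ = 0.79 × (19 + 0.70 × 69) = 0.79 × 67.3000 = 53.1670
delay to age 4: R₀ = 0.79 × (0.89 × 69) = 0.79 × 61.4100 = 48.5139
Higher: breed at age 3 (53.1670).

53.17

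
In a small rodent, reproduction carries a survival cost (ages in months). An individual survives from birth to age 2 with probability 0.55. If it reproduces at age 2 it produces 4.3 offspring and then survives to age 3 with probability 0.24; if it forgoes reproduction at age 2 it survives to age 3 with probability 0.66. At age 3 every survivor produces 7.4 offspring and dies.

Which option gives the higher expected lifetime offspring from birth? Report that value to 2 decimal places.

breed at age 2: R₀ = 0.55 × (4.3 + 0.24 × 7.4) = 0.55 × 6.0760 = 3.3418
delay to age 3: R₀ = 0.55 × (0.66 × 7.4) = 0.55 × 4.8840 = 2.6862
Higher: breed at age 2 (3.3418).

3.34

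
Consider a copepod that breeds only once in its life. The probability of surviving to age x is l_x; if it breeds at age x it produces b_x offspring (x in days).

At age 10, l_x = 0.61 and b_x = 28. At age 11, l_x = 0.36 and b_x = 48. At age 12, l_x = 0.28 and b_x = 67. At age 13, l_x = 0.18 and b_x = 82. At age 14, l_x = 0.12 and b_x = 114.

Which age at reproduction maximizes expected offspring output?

Expected offspring if breeding at age x = l_x × b_x:
  age 10: 0.61 × 28 = 17.080
  age 11: 0.36 × 48 = 17.280
  age 12: 0.28 × 67 = 18.760
  age 13: 0.18 × 82 = 14.760
  age 14: 0.12 × 114 = 13.680
Maximum at age 12 (18.760).

12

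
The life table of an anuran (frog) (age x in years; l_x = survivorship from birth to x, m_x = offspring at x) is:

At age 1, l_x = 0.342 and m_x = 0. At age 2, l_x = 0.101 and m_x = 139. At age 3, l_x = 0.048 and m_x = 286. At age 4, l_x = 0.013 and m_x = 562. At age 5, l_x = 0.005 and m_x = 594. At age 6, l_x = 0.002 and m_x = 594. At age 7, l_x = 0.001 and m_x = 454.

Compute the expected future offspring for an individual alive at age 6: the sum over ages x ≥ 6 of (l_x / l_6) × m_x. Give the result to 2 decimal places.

821.00

l_6 = 0.002. Conditional survival from age 6 to x is l_x / l_6.
  x=6: (0.002/0.002) × 594 = 594.0000
  x=7: (0.001/0.002) × 454 = 227.0000
Sum = 594.0000 + 227.0000 = 821.0000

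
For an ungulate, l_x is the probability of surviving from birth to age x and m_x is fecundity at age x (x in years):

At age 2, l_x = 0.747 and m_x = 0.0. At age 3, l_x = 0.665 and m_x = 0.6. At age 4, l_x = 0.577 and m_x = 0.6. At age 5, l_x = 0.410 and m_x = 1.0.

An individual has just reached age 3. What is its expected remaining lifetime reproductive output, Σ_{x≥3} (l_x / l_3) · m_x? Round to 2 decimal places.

l_3 = 0.665. Conditional survival from age 3 to x is l_x / l_3.
  x=3: (0.665/0.665) × 0.6 = 0.6000
  x=4: (0.577/0.665) × 0.6 = 0.5206
  x=5: (0.410/0.665) × 1.0 = 0.6165
Sum = 0.6000 + 0.5206 + 0.6165 = 1.7371

1.74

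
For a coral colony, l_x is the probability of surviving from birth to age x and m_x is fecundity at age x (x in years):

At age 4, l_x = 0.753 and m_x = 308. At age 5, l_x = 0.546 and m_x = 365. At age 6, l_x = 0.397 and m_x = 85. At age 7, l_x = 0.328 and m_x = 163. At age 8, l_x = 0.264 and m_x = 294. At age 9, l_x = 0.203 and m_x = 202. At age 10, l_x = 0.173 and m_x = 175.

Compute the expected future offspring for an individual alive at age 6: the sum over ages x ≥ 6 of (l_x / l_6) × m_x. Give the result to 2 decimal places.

l_6 = 0.397. Conditional survival from age 6 to x is l_x / l_6.
  x=6: (0.397/0.397) × 85 = 85.0000
  x=7: (0.328/0.397) × 163 = 134.6700
  x=8: (0.264/0.397) × 294 = 195.5063
  x=9: (0.203/0.397) × 202 = 103.2897
  x=10: (0.173/0.397) × 175 = 76.2594
Sum = 85.0000 + 134.6700 + 195.5063 + 103.2897 + 76.2594 = 594.7254

594.73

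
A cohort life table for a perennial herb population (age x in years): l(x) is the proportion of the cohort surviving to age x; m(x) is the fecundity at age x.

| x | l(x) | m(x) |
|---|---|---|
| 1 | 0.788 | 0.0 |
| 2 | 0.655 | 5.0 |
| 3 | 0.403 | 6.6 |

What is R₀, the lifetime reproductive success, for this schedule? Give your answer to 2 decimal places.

5.93

R₀ = Σ l(x) m(x):
  age 1: 0.788 × 0.0 = 0.0000
  age 2: 0.655 × 5.0 = 3.2750
  age 3: 0.403 × 6.6 = 2.6598
R₀ = 0.0000 + 3.2750 + 2.6598 = 5.9348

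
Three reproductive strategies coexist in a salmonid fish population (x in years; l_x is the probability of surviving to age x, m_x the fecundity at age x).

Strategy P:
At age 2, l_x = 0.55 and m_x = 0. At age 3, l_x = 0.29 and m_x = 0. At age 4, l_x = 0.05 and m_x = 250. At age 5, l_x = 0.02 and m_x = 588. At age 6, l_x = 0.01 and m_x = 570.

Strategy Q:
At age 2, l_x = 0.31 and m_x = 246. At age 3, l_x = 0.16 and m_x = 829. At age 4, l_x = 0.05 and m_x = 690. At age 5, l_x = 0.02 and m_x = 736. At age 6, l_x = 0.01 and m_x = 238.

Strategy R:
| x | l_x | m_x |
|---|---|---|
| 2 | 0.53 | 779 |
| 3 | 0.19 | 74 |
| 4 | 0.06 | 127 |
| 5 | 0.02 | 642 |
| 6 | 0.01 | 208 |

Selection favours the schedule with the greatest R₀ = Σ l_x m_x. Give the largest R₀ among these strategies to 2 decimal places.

449.47

Strategy P: R₀ = 0.55×0 + 0.29×0 + 0.05×250 + 0.02×588 + 0.01×570 = 29.9600
Strategy Q: R₀ = 0.31×246 + 0.16×829 + 0.05×690 + 0.02×736 + 0.01×238 = 260.5000
Strategy R: R₀ = 0.53×779 + 0.19×74 + 0.06×127 + 0.02×642 + 0.01×208 = 449.4700
Highest R₀: strategy R with 449.4700.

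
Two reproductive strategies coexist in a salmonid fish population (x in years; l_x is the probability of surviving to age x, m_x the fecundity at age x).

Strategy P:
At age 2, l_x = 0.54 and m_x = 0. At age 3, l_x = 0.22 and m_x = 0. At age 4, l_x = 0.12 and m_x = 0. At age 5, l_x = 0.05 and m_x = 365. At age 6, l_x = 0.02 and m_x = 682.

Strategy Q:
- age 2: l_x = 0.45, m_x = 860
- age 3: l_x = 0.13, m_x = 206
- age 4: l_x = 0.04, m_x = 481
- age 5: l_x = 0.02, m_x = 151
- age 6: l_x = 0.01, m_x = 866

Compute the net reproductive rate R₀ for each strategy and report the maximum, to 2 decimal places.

Strategy P: R₀ = 0.54×0 + 0.22×0 + 0.12×0 + 0.05×365 + 0.02×682 = 31.8900
Strategy Q: R₀ = 0.45×860 + 0.13×206 + 0.04×481 + 0.02×151 + 0.01×866 = 444.7000
Highest R₀: strategy Q with 444.7000.

444.70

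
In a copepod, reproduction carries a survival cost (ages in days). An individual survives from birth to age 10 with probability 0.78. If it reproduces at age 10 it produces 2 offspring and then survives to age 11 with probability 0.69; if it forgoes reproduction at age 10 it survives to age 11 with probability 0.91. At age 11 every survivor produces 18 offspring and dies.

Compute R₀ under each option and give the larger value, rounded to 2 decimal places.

breed at age 10: R₀ = 0.78 × (2 + 0.69 × 18) = 0.78 × 14.4200 = 11.2476
delay to age 11: R₀ = 0.78 × (0.91 × 18) = 0.78 × 16.3800 = 12.7764
Higher: delay to age 11 (12.7764).

12.78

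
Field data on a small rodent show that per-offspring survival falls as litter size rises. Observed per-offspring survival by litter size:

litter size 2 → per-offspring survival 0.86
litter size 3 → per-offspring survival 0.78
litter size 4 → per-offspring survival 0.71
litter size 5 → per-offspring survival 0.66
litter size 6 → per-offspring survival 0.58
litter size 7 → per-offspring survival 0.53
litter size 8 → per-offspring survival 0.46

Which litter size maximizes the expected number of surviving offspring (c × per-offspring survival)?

7

Expected surviving offspring = c × s(c):
  c=2: 2 × 0.86 = 1.720
  c=3: 3 × 0.78 = 2.340
  c=4: 4 × 0.71 = 2.840
  c=5: 5 × 0.66 = 3.300
  c=6: 6 × 0.58 = 3.480
  c=7: 7 × 0.53 = 3.710
  c=8: 8 × 0.46 = 3.680
Maximum at c = 7 (3.710 surviving offspring).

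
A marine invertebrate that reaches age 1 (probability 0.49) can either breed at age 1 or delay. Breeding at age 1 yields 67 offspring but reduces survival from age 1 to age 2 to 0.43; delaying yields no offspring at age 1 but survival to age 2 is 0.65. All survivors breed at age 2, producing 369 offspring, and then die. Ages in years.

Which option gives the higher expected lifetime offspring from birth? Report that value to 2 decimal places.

117.53

breed at age 1: R₀ = 0.49 × (67 + 0.43 × 369) = 0.49 × 225.6700 = 110.5783
delay to age 2: R₀ = 0.49 × (0.65 × 369) = 0.49 × 239.8500 = 117.5265
Higher: delay to age 2 (117.5265).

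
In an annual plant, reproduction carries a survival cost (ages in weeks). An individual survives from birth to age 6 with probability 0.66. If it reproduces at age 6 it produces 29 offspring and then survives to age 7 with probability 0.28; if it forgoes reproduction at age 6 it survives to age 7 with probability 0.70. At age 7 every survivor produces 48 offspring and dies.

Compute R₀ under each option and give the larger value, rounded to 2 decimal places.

breed at age 6: R₀ = 0.66 × (29 + 0.28 × 48) = 0.66 × 42.4400 = 28.0104
delay to age 7: R₀ = 0.66 × (0.70 × 48) = 0.66 × 33.6000 = 22.1760
Higher: breed at age 6 (28.0104).

28.01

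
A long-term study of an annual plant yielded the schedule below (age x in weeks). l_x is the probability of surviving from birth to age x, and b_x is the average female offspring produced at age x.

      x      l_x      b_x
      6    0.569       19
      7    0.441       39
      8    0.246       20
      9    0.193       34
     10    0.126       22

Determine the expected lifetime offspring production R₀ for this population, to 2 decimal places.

42.26

R₀ = Σ l_x b_x:
  age 6: 0.569 × 19 = 10.8110
  age 7: 0.441 × 39 = 17.1990
  age 8: 0.246 × 20 = 4.9200
  age 9: 0.193 × 34 = 6.5620
  age 10: 0.126 × 22 = 2.7720
R₀ = 10.8110 + 17.1990 + 4.9200 + 6.5620 + 2.7720 = 42.2640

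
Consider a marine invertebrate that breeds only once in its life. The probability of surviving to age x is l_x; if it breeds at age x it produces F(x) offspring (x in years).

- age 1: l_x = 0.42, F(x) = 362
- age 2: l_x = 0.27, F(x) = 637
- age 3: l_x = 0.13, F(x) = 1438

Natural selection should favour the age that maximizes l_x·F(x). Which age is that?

Expected offspring if breeding at age x = l_x × F(x):
  age 1: 0.42 × 362 = 152.040
  age 2: 0.27 × 637 = 171.990
  age 3: 0.13 × 1438 = 186.940
Maximum at age 3 (186.940).

3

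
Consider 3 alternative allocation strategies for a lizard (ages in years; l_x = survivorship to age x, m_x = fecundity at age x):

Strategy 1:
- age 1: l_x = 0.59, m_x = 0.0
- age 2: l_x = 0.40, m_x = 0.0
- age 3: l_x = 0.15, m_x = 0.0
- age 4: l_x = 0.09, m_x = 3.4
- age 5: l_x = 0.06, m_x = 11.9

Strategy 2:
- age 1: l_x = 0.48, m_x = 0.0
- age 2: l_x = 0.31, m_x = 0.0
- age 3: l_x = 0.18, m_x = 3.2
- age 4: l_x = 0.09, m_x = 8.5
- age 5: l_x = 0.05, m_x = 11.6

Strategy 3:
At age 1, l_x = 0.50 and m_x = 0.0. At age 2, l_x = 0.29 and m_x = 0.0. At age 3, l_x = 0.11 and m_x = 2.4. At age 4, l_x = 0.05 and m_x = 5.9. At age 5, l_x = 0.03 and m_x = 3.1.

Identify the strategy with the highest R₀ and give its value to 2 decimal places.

1.92

Strategy 1: R₀ = 0.59×0.0 + 0.40×0.0 + 0.15×0.0 + 0.09×3.4 + 0.06×11.9 = 1.0200
Strategy 2: R₀ = 0.48×0.0 + 0.31×0.0 + 0.18×3.2 + 0.09×8.5 + 0.05×11.6 = 1.9210
Strategy 3: R₀ = 0.50×0.0 + 0.29×0.0 + 0.11×2.4 + 0.05×5.9 + 0.03×3.1 = 0.6520
Highest R₀: strategy 2 with 1.9210.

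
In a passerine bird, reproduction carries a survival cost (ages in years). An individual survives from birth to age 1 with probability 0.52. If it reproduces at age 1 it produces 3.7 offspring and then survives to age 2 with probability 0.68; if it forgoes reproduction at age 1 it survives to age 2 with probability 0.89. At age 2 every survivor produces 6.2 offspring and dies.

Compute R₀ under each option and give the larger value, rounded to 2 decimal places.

4.12

breed at age 1: R₀ = 0.52 × (3.7 + 0.68 × 6.2) = 0.52 × 7.9160 = 4.1163
delay to age 2: R₀ = 0.52 × (0.89 × 6.2) = 0.52 × 5.5180 = 2.8694
Higher: breed at age 1 (4.1163).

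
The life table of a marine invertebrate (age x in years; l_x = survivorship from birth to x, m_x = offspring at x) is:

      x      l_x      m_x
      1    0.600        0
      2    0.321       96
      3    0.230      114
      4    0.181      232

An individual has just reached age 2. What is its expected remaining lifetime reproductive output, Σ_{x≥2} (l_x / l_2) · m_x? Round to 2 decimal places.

l_2 = 0.321. Conditional survival from age 2 to x is l_x / l_2.
  x=2: (0.321/0.321) × 96 = 96.0000
  x=3: (0.230/0.321) × 114 = 81.6822
  x=4: (0.181/0.321) × 232 = 130.8162
Sum = 96.0000 + 81.6822 + 130.8162 = 308.4984

308.50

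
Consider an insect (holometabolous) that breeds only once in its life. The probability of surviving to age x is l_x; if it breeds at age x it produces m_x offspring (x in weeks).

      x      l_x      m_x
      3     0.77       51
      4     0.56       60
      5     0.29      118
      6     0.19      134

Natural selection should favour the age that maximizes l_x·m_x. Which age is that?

Expected offspring if breeding at age x = l_x × m_x:
  age 3: 0.77 × 51 = 39.270
  age 4: 0.56 × 60 = 33.600
  age 5: 0.29 × 118 = 34.220
  age 6: 0.19 × 134 = 25.460
Maximum at age 3 (39.270).

3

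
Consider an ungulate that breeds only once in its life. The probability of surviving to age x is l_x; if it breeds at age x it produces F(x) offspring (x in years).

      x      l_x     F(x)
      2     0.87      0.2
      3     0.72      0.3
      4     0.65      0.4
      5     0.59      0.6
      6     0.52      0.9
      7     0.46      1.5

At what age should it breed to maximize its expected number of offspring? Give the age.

7

Expected offspring if breeding at age x = l_x × F(x):
  age 2: 0.87 × 0.2 = 0.174
  age 3: 0.72 × 0.3 = 0.216
  age 4: 0.65 × 0.4 = 0.260
  age 5: 0.59 × 0.6 = 0.354
  age 6: 0.52 × 0.9 = 0.468
  age 7: 0.46 × 1.5 = 0.690
Maximum at age 7 (0.690).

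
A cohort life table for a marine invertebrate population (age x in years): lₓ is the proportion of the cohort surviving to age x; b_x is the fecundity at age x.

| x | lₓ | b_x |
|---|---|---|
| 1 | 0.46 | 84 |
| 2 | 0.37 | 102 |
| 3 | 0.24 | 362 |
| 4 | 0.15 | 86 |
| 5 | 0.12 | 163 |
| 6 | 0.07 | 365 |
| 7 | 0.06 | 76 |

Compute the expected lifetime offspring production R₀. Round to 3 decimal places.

R₀ = Σ lₓ b_x:
  age 1: 0.46 × 84 = 38.6400
  age 2: 0.37 × 102 = 37.7400
  age 3: 0.24 × 362 = 86.8800
  age 4: 0.15 × 86 = 12.9000
  age 5: 0.12 × 163 = 19.5600
  age 6: 0.07 × 365 = 25.5500
  age 7: 0.06 × 76 = 4.5600
R₀ = 38.6400 + 37.7400 + 86.8800 + 12.9000 + 19.5600 + 25.5500 + 4.5600 = 225.8300

225.830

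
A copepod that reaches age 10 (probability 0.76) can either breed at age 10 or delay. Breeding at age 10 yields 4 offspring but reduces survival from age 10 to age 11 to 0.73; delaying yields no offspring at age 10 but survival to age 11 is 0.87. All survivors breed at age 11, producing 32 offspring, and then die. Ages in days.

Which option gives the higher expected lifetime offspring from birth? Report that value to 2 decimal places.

breed at age 10: R₀ = 0.76 × (4 + 0.73 × 32) = 0.76 × 27.3600 = 20.7936
delay to age 11: R₀ = 0.76 × (0.87 × 32) = 0.76 × 27.8400 = 21.1584
Higher: delay to age 11 (21.1584).

21.16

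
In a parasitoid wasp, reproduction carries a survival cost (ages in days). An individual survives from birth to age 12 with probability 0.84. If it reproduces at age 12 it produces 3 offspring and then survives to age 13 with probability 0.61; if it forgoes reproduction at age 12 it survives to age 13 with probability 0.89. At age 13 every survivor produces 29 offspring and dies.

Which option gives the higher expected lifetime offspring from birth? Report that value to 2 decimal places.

21.68

breed at age 12: R₀ = 0.84 × (3 + 0.61 × 29) = 0.84 × 20.6900 = 17.3796
delay to age 13: R₀ = 0.84 × (0.89 × 29) = 0.84 × 25.8100 = 21.6804
Higher: delay to age 13 (21.6804).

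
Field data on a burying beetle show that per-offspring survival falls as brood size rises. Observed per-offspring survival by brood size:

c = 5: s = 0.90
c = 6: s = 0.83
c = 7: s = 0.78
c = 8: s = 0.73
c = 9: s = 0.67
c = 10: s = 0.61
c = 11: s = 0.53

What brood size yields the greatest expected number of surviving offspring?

Expected surviving offspring = c × s(c):
  c=5: 5 × 0.90 = 4.500
  c=6: 6 × 0.83 = 4.980
  c=7: 7 × 0.78 = 5.460
  c=8: 8 × 0.73 = 5.840
  c=9: 9 × 0.67 = 6.030
  c=10: 10 × 0.61 = 6.100
  c=11: 11 × 0.53 = 5.830
Maximum at c = 10 (6.100 surviving offspring).

10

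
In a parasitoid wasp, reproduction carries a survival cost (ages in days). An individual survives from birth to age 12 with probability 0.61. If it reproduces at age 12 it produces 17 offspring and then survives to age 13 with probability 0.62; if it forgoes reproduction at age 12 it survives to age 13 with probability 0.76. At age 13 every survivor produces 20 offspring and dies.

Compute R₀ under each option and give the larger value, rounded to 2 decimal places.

breed at age 12: R₀ = 0.61 × (17 + 0.62 × 20) = 0.61 × 29.4000 = 17.9340
delay to age 13: R₀ = 0.61 × (0.76 × 20) = 0.61 × 15.2000 = 9.2720
Higher: breed at age 12 (17.9340).

17.93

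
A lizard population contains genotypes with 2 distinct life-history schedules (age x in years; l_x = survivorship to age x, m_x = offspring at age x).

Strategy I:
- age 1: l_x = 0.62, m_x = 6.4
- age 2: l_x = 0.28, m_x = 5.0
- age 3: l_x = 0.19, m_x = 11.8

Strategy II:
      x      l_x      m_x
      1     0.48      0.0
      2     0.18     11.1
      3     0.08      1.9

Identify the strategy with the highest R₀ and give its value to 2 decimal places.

Strategy I: R₀ = 0.62×6.4 + 0.28×5.0 + 0.19×11.8 = 7.6100
Strategy II: R₀ = 0.48×0.0 + 0.18×11.1 + 0.08×1.9 = 2.1500
Highest R₀: strategy I with 7.6100.

7.61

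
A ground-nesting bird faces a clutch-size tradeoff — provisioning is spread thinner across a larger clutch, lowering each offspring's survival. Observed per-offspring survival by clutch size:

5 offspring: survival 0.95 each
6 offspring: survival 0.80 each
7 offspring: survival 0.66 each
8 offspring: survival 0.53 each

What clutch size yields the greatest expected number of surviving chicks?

Expected surviving chicks = c × s(c):
  c=5: 5 × 0.95 = 4.750
  c=6: 6 × 0.80 = 4.800
  c=7: 7 × 0.66 = 4.620
  c=8: 8 × 0.53 = 4.240
Maximum at c = 6 (4.800 surviving chicks).

6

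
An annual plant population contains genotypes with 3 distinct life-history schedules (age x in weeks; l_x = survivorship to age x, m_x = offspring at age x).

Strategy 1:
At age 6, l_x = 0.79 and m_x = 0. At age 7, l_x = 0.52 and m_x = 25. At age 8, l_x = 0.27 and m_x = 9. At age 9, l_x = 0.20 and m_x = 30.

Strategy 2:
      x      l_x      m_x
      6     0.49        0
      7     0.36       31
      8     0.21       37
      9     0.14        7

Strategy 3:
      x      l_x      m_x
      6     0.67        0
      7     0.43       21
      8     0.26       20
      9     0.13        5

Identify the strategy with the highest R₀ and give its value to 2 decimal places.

21.43

Strategy 1: R₀ = 0.79×0 + 0.52×25 + 0.27×9 + 0.20×30 = 21.4300
Strategy 2: R₀ = 0.49×0 + 0.36×31 + 0.21×37 + 0.14×7 = 19.9100
Strategy 3: R₀ = 0.67×0 + 0.43×21 + 0.26×20 + 0.13×5 = 14.8800
Highest R₀: strategy 1 with 21.4300.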